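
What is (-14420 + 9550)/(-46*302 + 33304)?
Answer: -2435/9706 ≈ -0.25088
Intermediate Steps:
(-14420 + 9550)/(-46*302 + 33304) = -4870/(-13892 + 33304) = -4870/19412 = -4870*1/19412 = -2435/9706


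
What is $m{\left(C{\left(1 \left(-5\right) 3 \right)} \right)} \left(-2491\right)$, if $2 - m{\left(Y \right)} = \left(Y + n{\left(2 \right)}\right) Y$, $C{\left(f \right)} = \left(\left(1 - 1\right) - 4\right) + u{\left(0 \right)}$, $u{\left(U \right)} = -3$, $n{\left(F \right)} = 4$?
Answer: $47329$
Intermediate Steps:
$C{\left(f \right)} = -7$ ($C{\left(f \right)} = \left(\left(1 - 1\right) - 4\right) - 3 = \left(0 - 4\right) - 3 = -4 - 3 = -7$)
$m{\left(Y \right)} = 2 - Y \left(4 + Y\right)$ ($m{\left(Y \right)} = 2 - \left(Y + 4\right) Y = 2 - \left(4 + Y\right) Y = 2 - Y \left(4 + Y\right)$)
$m{\left(C{\left(1 \left(-5\right) 3 \right)} \right)} \left(-2491\right) = \left(2 - \left(-7\right)^{2} - -28\right) \left(-2491\right) = \left(2 - 49 + 28\right) \left(-2491\right) = \left(-19\right) \left(-2491\right) = 47329$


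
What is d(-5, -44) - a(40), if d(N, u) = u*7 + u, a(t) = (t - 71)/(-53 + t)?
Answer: -4607/13 ≈ -354.38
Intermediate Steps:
a(t) = (-71 + t)/(-53 + t)
d(N, u) = 8*u (d(N, u) = 7*u + u = 8*u)
d(-5, -44) - a(40) = 8*(-44) - (-71 + 40)/(-53 + 40) = -352 - (-31)/(-13) = -352 - (-1)*(-31)/13 = -352 - 1*31/13 = -352 - 31/13 = -4607/13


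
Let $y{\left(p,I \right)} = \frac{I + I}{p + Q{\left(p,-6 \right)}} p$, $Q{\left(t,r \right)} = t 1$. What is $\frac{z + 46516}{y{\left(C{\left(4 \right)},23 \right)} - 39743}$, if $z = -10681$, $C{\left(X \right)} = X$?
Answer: $- \frac{2389}{2648} \approx -0.90219$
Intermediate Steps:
$Q{\left(t,r \right)} = t$
$y{\left(p,I \right)} = I$ ($y{\left(p,I \right)} = \frac{I + I}{p + p} p = \frac{2 I}{2 p} p = 2 I \frac{1}{2 p} p = \frac{I}{p} p = I$)
$\frac{z + 46516}{y{\left(C{\left(4 \right)},23 \right)} - 39743} = \frac{-10681 + 46516}{23 - 39743} = \frac{35835}{-39720} = 35835 \left(- \frac{1}{39720}\right) = - \frac{2389}{2648}$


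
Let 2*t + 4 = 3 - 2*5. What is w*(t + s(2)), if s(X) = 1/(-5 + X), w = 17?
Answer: -595/6 ≈ -99.167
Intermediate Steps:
t = -11/2 (t = -2 + (3 - 2*5)/2 = -2 + (3 - 10)/2 = -2 + (1/2)*(-7) = -2 - 7/2 = -11/2 ≈ -5.5000)
w*(t + s(2)) = 17*(-11/2 + 1/(-5 + 2)) = 17*(-11/2 + 1/(-3)) = 17*(-11/2 - 1/3) = 17*(-35/6) = -595/6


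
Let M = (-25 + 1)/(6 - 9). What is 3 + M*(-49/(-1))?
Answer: 395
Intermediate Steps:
M = 8 (M = -24/(-3) = -24*(-1/3) = 8)
3 + M*(-49/(-1)) = 3 + 8*(-49/(-1)) = 3 + 8*(-49*(-1)) = 3 + 8*49 = 3 + 392 = 395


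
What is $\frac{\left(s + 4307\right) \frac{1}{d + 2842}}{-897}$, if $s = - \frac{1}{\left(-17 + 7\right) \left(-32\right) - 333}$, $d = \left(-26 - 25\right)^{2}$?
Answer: $- \frac{18664}{21156941} \approx -0.00088217$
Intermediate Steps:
$d = 2601$ ($d = \left(-51\right)^{2} = 2601$)
$s = \frac{1}{13}$ ($s = - \frac{1}{\left(-10\right) \left(-32\right) - 333} = - \frac{1}{320 - 333} = - \frac{1}{-13} = \left(-1\right) \left(- \frac{1}{13}\right) = \frac{1}{13} \approx 0.076923$)
$\frac{\left(s + 4307\right) \frac{1}{d + 2842}}{-897} = \frac{\left(\frac{1}{13} + 4307\right) \frac{1}{2601 + 2842}}{-897} = \frac{55992}{13 \cdot 5443} \left(- \frac{1}{897}\right) = \frac{55992}{13} \cdot \frac{1}{5443} \left(- \frac{1}{897}\right) = \frac{55992}{70759} \left(- \frac{1}{897}\right) = - \frac{18664}{21156941}$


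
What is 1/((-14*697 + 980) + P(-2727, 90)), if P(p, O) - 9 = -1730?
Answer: -1/10499 ≈ -9.5247e-5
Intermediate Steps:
P(p, O) = -1721 (P(p, O) = 9 - 1730 = -1721)
1/((-14*697 + 980) + P(-2727, 90)) = 1/((-14*697 + 980) - 1721) = 1/((-9758 + 980) - 1721) = 1/(-8778 - 1721) = 1/(-10499) = -1/10499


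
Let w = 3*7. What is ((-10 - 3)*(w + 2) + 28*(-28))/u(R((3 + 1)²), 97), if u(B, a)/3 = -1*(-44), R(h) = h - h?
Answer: -361/44 ≈ -8.2045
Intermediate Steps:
w = 21
R(h) = 0
u(B, a) = 132 (u(B, a) = 3*(-1*(-44)) = 3*44 = 132)
((-10 - 3)*(w + 2) + 28*(-28))/u(R((3 + 1)²), 97) = ((-10 - 3)*(21 + 2) + 28*(-28))/132 = (-13*23 - 784)*(1/132) = (-299 - 784)*(1/132) = -1083*1/132 = -361/44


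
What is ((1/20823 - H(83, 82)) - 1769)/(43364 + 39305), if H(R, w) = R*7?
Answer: -48934049/1721416587 ≈ -0.028427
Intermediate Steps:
H(R, w) = 7*R
((1/20823 - H(83, 82)) - 1769)/(43364 + 39305) = ((1/20823 - 7*83) - 1769)/(43364 + 39305) = ((1/20823 - 1*581) - 1769)/82669 = ((1/20823 - 581) - 1769)*(1/82669) = (-12098162/20823 - 1769)*(1/82669) = -48934049/20823*1/82669 = -48934049/1721416587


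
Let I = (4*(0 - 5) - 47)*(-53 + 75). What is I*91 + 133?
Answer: -134001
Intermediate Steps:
I = -1474 (I = (4*(-5) - 47)*22 = (-20 - 47)*22 = -67*22 = -1474)
I*91 + 133 = -1474*91 + 133 = -134134 + 133 = -134001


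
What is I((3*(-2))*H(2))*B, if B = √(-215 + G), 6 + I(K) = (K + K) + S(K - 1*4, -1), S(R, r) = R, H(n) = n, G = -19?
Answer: -138*I*√26 ≈ -703.67*I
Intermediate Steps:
I(K) = -10 + 3*K (I(K) = -6 + ((K + K) + (K - 1*4)) = -6 + (2*K + (K - 4)) = -6 + (2*K + (-4 + K)) = -6 + (-4 + 3*K) = -10 + 3*K)
B = 3*I*√26 (B = √(-215 - 19) = √(-234) = 3*I*√26 ≈ 15.297*I)
I((3*(-2))*H(2))*B = (-10 + 3*((3*(-2))*2))*(3*I*√26) = (-10 + 3*(-6*2))*(3*I*√26) = (-10 + 3*(-12))*(3*I*√26) = (-10 - 36)*(3*I*√26) = -138*I*√26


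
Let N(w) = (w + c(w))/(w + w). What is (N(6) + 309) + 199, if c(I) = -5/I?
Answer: 36607/72 ≈ 508.43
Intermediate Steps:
N(w) = (w - 5/w)/(2*w) (N(w) = (w - 5/w)/(w + w) = (w - 5/w)/((2*w)) = (w - 5/w)*(1/(2*w)) = (w - 5/w)/(2*w))
(N(6) + 309) + 199 = ((½)*(-5 + 6²)/6² + 309) + 199 = ((½)*(1/36)*(-5 + 36) + 309) + 199 = ((½)*(1/36)*31 + 309) + 199 = (31/72 + 309) + 199 = 22279/72 + 199 = 36607/72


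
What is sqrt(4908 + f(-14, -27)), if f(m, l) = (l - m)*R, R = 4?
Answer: 2*sqrt(1214) ≈ 69.685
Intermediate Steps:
f(m, l) = -4*m + 4*l (f(m, l) = (l - m)*4 = -4*m + 4*l)
sqrt(4908 + f(-14, -27)) = sqrt(4908 + (-4*(-14) + 4*(-27))) = sqrt(4908 + (56 - 108)) = sqrt(4908 - 52) = sqrt(4856) = 2*sqrt(1214)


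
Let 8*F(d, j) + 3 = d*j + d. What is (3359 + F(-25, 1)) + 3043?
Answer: 51163/8 ≈ 6395.4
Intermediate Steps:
F(d, j) = -3/8 + d/8 + d*j/8 (F(d, j) = -3/8 + (d*j + d)/8 = -3/8 + (d + d*j)/8 = -3/8 + (d/8 + d*j/8) = -3/8 + d/8 + d*j/8)
(3359 + F(-25, 1)) + 3043 = (3359 + (-3/8 + (⅛)*(-25) + (⅛)*(-25)*1)) + 3043 = (3359 + (-3/8 - 25/8 - 25/8)) + 3043 = (3359 - 53/8) + 3043 = 26819/8 + 3043 = 51163/8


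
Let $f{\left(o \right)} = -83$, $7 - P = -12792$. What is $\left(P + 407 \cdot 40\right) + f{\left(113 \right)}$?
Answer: $28996$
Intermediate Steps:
$P = 12799$ ($P = 7 - -12792 = 7 + 12792 = 12799$)
$\left(P + 407 \cdot 40\right) + f{\left(113 \right)} = \left(12799 + 407 \cdot 40\right) - 83 = \left(12799 + 16280\right) - 83 = 29079 - 83 = 28996$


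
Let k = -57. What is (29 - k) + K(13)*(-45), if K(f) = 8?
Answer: -274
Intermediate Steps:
(29 - k) + K(13)*(-45) = (29 - 1*(-57)) + 8*(-45) = (29 + 57) - 360 = 86 - 360 = -274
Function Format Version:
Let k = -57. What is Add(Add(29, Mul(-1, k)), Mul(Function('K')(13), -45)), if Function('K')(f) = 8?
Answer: -274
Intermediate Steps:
Add(Add(29, Mul(-1, k)), Mul(Function('K')(13), -45)) = Add(Add(29, Mul(-1, -57)), Mul(8, -45)) = Add(Add(29, 57), -360) = Add(86, -360) = -274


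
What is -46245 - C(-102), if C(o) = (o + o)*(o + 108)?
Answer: -45021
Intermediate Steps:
C(o) = 2*o*(108 + o) (C(o) = (2*o)*(108 + o) = 2*o*(108 + o))
-46245 - C(-102) = -46245 - 2*(-102)*(108 - 102) = -46245 - 2*(-102)*6 = -46245 - 1*(-1224) = -46245 + 1224 = -45021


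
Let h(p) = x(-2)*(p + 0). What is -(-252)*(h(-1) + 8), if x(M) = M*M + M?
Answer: 1512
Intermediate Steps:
x(M) = M + M**2 (x(M) = M**2 + M = M + M**2)
h(p) = 2*p (h(p) = (-2*(1 - 2))*(p + 0) = (-2*(-1))*p = 2*p)
-(-252)*(h(-1) + 8) = -(-252)*(2*(-1) + 8) = -(-252)*(-2 + 8) = -(-252)*6 = -14*(-108) = 1512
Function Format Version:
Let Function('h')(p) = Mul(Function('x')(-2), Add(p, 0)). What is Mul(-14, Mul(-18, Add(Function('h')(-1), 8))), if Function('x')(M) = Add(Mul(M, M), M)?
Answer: 1512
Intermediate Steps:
Function('x')(M) = Add(M, Pow(M, 2)) (Function('x')(M) = Add(Pow(M, 2), M) = Add(M, Pow(M, 2)))
Function('h')(p) = Mul(2, p) (Function('h')(p) = Mul(Mul(-2, Add(1, -2)), Add(p, 0)) = Mul(Mul(-2, -1), p) = Mul(2, p))
Mul(-14, Mul(-18, Add(Function('h')(-1), 8))) = Mul(-14, Mul(-18, Add(Mul(2, -1), 8))) = Mul(-14, Mul(-18, Add(-2, 8))) = Mul(-14, Mul(-18, 6)) = Mul(-14, -108) = 1512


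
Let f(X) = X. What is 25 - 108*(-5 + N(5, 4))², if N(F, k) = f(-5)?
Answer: -10775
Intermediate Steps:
N(F, k) = -5
25 - 108*(-5 + N(5, 4))² = 25 - 108*(-5 - 5)² = 25 - 108*(-10)² = 25 - 108*100 = 25 - 10800 = -10775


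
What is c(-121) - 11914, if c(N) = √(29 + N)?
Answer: -11914 + 2*I*√23 ≈ -11914.0 + 9.5917*I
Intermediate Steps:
c(-121) - 11914 = √(29 - 121) - 11914 = √(-92) - 11914 = 2*I*√23 - 11914 = -11914 + 2*I*√23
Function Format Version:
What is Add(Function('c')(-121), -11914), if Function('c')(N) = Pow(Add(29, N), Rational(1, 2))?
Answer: Add(-11914, Mul(2, I, Pow(23, Rational(1, 2)))) ≈ Add(-11914., Mul(9.5917, I))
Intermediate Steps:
Add(Function('c')(-121), -11914) = Add(Pow(Add(29, -121), Rational(1, 2)), -11914) = Add(Pow(-92, Rational(1, 2)), -11914) = Add(Mul(2, I, Pow(23, Rational(1, 2))), -11914) = Add(-11914, Mul(2, I, Pow(23, Rational(1, 2))))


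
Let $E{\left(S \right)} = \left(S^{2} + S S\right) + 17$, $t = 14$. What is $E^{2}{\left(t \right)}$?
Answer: $167281$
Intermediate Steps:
$E{\left(S \right)} = 17 + 2 S^{2}$ ($E{\left(S \right)} = \left(S^{2} + S^{2}\right) + 17 = 2 S^{2} + 17 = 17 + 2 S^{2}$)
$E^{2}{\left(t \right)} = \left(17 + 2 \cdot 14^{2}\right)^{2} = \left(17 + 2 \cdot 196\right)^{2} = \left(17 + 392\right)^{2} = 409^{2} = 167281$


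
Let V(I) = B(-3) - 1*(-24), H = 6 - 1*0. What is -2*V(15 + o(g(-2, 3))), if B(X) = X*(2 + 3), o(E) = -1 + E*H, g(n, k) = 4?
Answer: -18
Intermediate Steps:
H = 6 (H = 6 + 0 = 6)
o(E) = -1 + 6*E (o(E) = -1 + E*6 = -1 + 6*E)
B(X) = 5*X (B(X) = X*5 = 5*X)
V(I) = 9 (V(I) = 5*(-3) - 1*(-24) = -15 + 24 = 9)
-2*V(15 + o(g(-2, 3))) = -2*9 = -18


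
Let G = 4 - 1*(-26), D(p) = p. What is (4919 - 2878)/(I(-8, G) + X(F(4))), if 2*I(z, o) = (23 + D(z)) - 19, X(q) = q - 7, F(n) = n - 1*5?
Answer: -2041/10 ≈ -204.10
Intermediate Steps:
F(n) = -5 + n (F(n) = n - 5 = -5 + n)
X(q) = -7 + q
G = 30 (G = 4 + 26 = 30)
I(z, o) = 2 + z/2 (I(z, o) = ((23 + z) - 19)/2 = (4 + z)/2 = 2 + z/2)
(4919 - 2878)/(I(-8, G) + X(F(4))) = (4919 - 2878)/((2 + (½)*(-8)) + (-7 + (-5 + 4))) = 2041/((2 - 4) + (-7 - 1)) = 2041/(-2 - 8) = 2041/(-10) = 2041*(-⅒) = -2041/10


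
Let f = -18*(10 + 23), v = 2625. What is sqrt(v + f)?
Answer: sqrt(2031) ≈ 45.067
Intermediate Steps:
f = -594 (f = -18*33 = -594)
sqrt(v + f) = sqrt(2625 - 594) = sqrt(2031)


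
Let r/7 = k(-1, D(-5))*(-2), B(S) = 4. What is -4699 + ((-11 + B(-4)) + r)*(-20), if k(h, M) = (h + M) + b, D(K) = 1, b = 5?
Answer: -3159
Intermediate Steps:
k(h, M) = 5 + M + h (k(h, M) = (h + M) + 5 = (M + h) + 5 = 5 + M + h)
r = -70 (r = 7*((5 + 1 - 1)*(-2)) = 7*(5*(-2)) = 7*(-10) = -70)
-4699 + ((-11 + B(-4)) + r)*(-20) = -4699 + ((-11 + 4) - 70)*(-20) = -4699 + (-7 - 70)*(-20) = -4699 - 77*(-20) = -4699 + 1540 = -3159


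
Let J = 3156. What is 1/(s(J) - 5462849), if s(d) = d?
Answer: -1/5459693 ≈ -1.8316e-7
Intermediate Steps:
1/(s(J) - 5462849) = 1/(3156 - 5462849) = 1/(-5459693) = -1/5459693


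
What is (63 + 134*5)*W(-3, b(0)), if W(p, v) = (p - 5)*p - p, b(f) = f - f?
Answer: 19791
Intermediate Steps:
b(f) = 0
W(p, v) = -p + p*(-5 + p) (W(p, v) = (-5 + p)*p - p = p*(-5 + p) - p = -p + p*(-5 + p))
(63 + 134*5)*W(-3, b(0)) = (63 + 134*5)*(-3*(-6 - 3)) = (63 + 670)*(-3*(-9)) = 733*27 = 19791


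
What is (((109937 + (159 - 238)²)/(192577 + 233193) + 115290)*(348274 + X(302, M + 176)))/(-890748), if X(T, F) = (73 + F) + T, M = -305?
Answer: -142565415423938/3160448133 ≈ -45109.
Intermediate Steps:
X(T, F) = 73 + F + T
(((109937 + (159 - 238)²)/(192577 + 233193) + 115290)*(348274 + X(302, M + 176)))/(-890748) = (((109937 + (159 - 238)²)/(192577 + 233193) + 115290)*(348274 + (73 + (-305 + 176) + 302)))/(-890748) = (((109937 + (-79)²)/425770 + 115290)*(348274 + (73 - 129 + 302)))*(-1/890748) = (((109937 + 6241)*(1/425770) + 115290)*(348274 + 246))*(-1/890748) = ((116178*(1/425770) + 115290)*348520)*(-1/890748) = ((58089/212885 + 115290)*348520)*(-1/890748) = ((24543569739/212885)*348520)*(-1/890748) = (1710784985087256/42577)*(-1/890748) = -142565415423938/3160448133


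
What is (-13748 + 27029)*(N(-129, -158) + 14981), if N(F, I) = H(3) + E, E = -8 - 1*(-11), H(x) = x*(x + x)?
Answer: 199241562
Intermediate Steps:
H(x) = 2*x**2 (H(x) = x*(2*x) = 2*x**2)
E = 3 (E = -8 + 11 = 3)
N(F, I) = 21 (N(F, I) = 2*3**2 + 3 = 2*9 + 3 = 18 + 3 = 21)
(-13748 + 27029)*(N(-129, -158) + 14981) = (-13748 + 27029)*(21 + 14981) = 13281*15002 = 199241562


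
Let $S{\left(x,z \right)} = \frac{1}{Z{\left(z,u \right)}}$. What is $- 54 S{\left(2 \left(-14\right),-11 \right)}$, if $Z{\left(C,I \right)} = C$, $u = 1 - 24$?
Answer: $\frac{54}{11} \approx 4.9091$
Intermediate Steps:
$u = -23$ ($u = 1 - 24 = -23$)
$S{\left(x,z \right)} = \frac{1}{z}$
$- 54 S{\left(2 \left(-14\right),-11 \right)} = - \frac{54}{-11} = \left(-54\right) \left(- \frac{1}{11}\right) = \frac{54}{11}$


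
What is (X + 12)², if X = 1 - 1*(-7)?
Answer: 400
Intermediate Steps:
X = 8 (X = 1 + 7 = 8)
(X + 12)² = (8 + 12)² = 20² = 400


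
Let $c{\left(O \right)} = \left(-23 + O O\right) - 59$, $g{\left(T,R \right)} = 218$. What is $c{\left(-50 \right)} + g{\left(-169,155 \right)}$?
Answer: $2636$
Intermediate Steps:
$c{\left(O \right)} = -82 + O^{2}$ ($c{\left(O \right)} = \left(-23 + O^{2}\right) - 59 = -82 + O^{2}$)
$c{\left(-50 \right)} + g{\left(-169,155 \right)} = \left(-82 + \left(-50\right)^{2}\right) + 218 = \left(-82 + 2500\right) + 218 = 2418 + 218 = 2636$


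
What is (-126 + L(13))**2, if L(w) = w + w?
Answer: 10000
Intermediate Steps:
L(w) = 2*w
(-126 + L(13))**2 = (-126 + 2*13)**2 = (-126 + 26)**2 = (-100)**2 = 10000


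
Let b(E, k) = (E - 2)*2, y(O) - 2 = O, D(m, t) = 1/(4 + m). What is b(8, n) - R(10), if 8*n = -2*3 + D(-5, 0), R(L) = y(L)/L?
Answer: 54/5 ≈ 10.800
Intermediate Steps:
y(O) = 2 + O
R(L) = (2 + L)/L
n = -7/8 (n = (-2*3 + 1/(4 - 5))/8 = (-6 + 1/(-1))/8 = (-6 - 1)/8 = (⅛)*(-7) = -7/8 ≈ -0.87500)
b(E, k) = -4 + 2*E (b(E, k) = (-2 + E)*2 = -4 + 2*E)
b(8, n) - R(10) = (-4 + 2*8) - (2 + 10)/10 = (-4 + 16) - 12/10 = 12 - 1*6/5 = 12 - 6/5 = 54/5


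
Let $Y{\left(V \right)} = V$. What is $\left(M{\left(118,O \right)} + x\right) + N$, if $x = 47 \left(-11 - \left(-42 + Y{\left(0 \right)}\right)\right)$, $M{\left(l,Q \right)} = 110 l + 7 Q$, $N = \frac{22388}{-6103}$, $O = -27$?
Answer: $\frac{86933156}{6103} \approx 14244.0$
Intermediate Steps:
$N = - \frac{22388}{6103}$ ($N = 22388 \left(- \frac{1}{6103}\right) = - \frac{22388}{6103} \approx -3.6684$)
$M{\left(l,Q \right)} = 7 Q + 110 l$
$x = 1457$ ($x = 47 \left(-11 + \left(42 - 0\right)\right) = 47 \left(-11 + \left(42 + 0\right)\right) = 47 \left(-11 + 42\right) = 47 \cdot 31 = 1457$)
$\left(M{\left(118,O \right)} + x\right) + N = \left(\left(7 \left(-27\right) + 110 \cdot 118\right) + 1457\right) - \frac{22388}{6103} = \left(\left(-189 + 12980\right) + 1457\right) - \frac{22388}{6103} = \left(12791 + 1457\right) - \frac{22388}{6103} = 14248 - \frac{22388}{6103} = \frac{86933156}{6103}$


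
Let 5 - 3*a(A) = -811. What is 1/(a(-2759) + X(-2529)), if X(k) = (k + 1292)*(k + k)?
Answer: 1/6257018 ≈ 1.5982e-7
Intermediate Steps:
X(k) = 2*k*(1292 + k) (X(k) = (1292 + k)*(2*k) = 2*k*(1292 + k))
a(A) = 272 (a(A) = 5/3 - ⅓*(-811) = 5/3 + 811/3 = 272)
1/(a(-2759) + X(-2529)) = 1/(272 + 2*(-2529)*(1292 - 2529)) = 1/(272 + 2*(-2529)*(-1237)) = 1/(272 + 6256746) = 1/6257018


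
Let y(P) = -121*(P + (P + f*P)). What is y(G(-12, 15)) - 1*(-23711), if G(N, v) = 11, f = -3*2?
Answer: 29035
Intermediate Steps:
f = -6
y(P) = 484*P (y(P) = -121*(P + (P - 6*P)) = -121*(P - 5*P) = -(-484)*P = 484*P)
y(G(-12, 15)) - 1*(-23711) = 484*11 - 1*(-23711) = 5324 + 23711 = 29035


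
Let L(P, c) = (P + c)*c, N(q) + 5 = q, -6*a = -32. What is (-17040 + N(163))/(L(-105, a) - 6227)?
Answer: 151938/60827 ≈ 2.4979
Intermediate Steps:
a = 16/3 (a = -1/6*(-32) = 16/3 ≈ 5.3333)
N(q) = -5 + q
L(P, c) = c*(P + c)
(-17040 + N(163))/(L(-105, a) - 6227) = (-17040 + (-5 + 163))/(16*(-105 + 16/3)/3 - 6227) = (-17040 + 158)/((16/3)*(-299/3) - 6227) = -16882/(-4784/9 - 6227) = -16882/(-60827/9) = -16882*(-9/60827) = 151938/60827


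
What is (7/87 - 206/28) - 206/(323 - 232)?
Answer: -151063/15834 ≈ -9.5404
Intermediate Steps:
(7/87 - 206/28) - 206/(323 - 232) = (7*(1/87) - 206*1/28) - 206/91 = (7/87 - 103/14) + (1/91)*(-206) = -8863/1218 - 206/91 = -151063/15834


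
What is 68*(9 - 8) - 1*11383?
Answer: -11315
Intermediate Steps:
68*(9 - 8) - 1*11383 = 68*1 - 11383 = 68 - 11383 = -11315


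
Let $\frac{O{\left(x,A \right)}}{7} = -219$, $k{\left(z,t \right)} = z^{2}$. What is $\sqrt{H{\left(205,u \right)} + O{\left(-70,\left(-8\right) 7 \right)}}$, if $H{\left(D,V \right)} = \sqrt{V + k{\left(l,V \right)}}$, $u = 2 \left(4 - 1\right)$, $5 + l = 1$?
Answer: $\sqrt{-1533 + \sqrt{22}} \approx 39.094 i$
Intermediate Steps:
$l = -4$ ($l = -5 + 1 = -4$)
$u = 6$ ($u = 2 \cdot 3 = 6$)
$H{\left(D,V \right)} = \sqrt{16 + V}$ ($H{\left(D,V \right)} = \sqrt{V + \left(-4\right)^{2}} = \sqrt{V + 16} = \sqrt{16 + V}$)
$O{\left(x,A \right)} = -1533$ ($O{\left(x,A \right)} = 7 \left(-219\right) = -1533$)
$\sqrt{H{\left(205,u \right)} + O{\left(-70,\left(-8\right) 7 \right)}} = \sqrt{\sqrt{16 + 6} - 1533} = \sqrt{\sqrt{22} - 1533} = \sqrt{-1533 + \sqrt{22}}$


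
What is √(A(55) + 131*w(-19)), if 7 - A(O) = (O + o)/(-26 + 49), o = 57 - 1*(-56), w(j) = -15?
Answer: I*√1039646/23 ≈ 44.332*I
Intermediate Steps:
o = 113 (o = 57 + 56 = 113)
A(O) = 48/23 - O/23 (A(O) = 7 - (O + 113)/(-26 + 49) = 7 - (113 + O)/23 = 7 - (113/23 + O/23) = 7 + (-113/23 - O/23) = 48/23 - O/23)
√(A(55) + 131*w(-19)) = √((48/23 - 1/23*55) + 131*(-15)) = √((48/23 - 55/23) - 1965) = √(-7/23 - 1965) = √(-45202/23) = I*√1039646/23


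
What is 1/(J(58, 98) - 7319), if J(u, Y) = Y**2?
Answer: 1/2285 ≈ 0.00043764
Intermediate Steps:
1/(J(58, 98) - 7319) = 1/(98**2 - 7319) = 1/(9604 - 7319) = 1/2285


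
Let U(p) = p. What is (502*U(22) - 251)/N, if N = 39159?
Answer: 10793/39159 ≈ 0.27562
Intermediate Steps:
(502*U(22) - 251)/N = (502*22 - 251)/39159 = (11044 - 251)*(1/39159) = 10793*(1/39159) = 10793/39159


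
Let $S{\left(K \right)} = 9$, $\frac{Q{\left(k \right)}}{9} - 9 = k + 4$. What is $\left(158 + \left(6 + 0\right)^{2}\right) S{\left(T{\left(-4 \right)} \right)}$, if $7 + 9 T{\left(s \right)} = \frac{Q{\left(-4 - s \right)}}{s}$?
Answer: $1746$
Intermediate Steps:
$Q{\left(k \right)} = 117 + 9 k$ ($Q{\left(k \right)} = 81 + 9 \left(k + 4\right) = 81 + 9 \left(4 + k\right) = 81 + \left(36 + 9 k\right) = 117 + 9 k$)
$T{\left(s \right)} = - \frac{7}{9} + \frac{81 - 9 s}{9 s}$ ($T{\left(s \right)} = - \frac{7}{9} + \frac{\left(117 + 9 \left(-4 - s\right)\right) \frac{1}{s}}{9} = - \frac{7}{9} + \frac{\left(117 - \left(36 + 9 s\right)\right) \frac{1}{s}}{9} = - \frac{7}{9} + \frac{\left(81 - 9 s\right) \frac{1}{s}}{9} = - \frac{7}{9} + \frac{\frac{1}{s} \left(81 - 9 s\right)}{9} = - \frac{7}{9} + \frac{81 - 9 s}{9 s}$)
$\left(158 + \left(6 + 0\right)^{2}\right) S{\left(T{\left(-4 \right)} \right)} = \left(158 + \left(6 + 0\right)^{2}\right) 9 = \left(158 + 6^{2}\right) 9 = \left(158 + 36\right) 9 = 194 \cdot 9 = 1746$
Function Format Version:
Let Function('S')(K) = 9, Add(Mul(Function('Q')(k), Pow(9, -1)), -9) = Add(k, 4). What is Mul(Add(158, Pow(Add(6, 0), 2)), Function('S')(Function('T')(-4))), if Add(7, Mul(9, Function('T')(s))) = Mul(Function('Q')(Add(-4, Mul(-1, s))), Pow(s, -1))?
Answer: 1746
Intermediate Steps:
Function('Q')(k) = Add(117, Mul(9, k)) (Function('Q')(k) = Add(81, Mul(9, Add(k, 4))) = Add(81, Mul(9, Add(4, k))) = Add(81, Add(36, Mul(9, k))) = Add(117, Mul(9, k)))
Function('T')(s) = Add(Rational(-7, 9), Mul(Rational(1, 9), Pow(s, -1), Add(81, Mul(-9, s)))) (Function('T')(s) = Add(Rational(-7, 9), Mul(Rational(1, 9), Mul(Add(117, Mul(9, Add(-4, Mul(-1, s)))), Pow(s, -1)))) = Add(Rational(-7, 9), Mul(Rational(1, 9), Mul(Add(117, Add(-36, Mul(-9, s))), Pow(s, -1)))) = Add(Rational(-7, 9), Mul(Rational(1, 9), Mul(Add(81, Mul(-9, s)), Pow(s, -1)))) = Add(Rational(-7, 9), Mul(Rational(1, 9), Mul(Pow(s, -1), Add(81, Mul(-9, s))))) = Add(Rational(-7, 9), Mul(Rational(1, 9), Pow(s, -1), Add(81, Mul(-9, s)))))
Mul(Add(158, Pow(Add(6, 0), 2)), Function('S')(Function('T')(-4))) = Mul(Add(158, Pow(Add(6, 0), 2)), 9) = Mul(Add(158, Pow(6, 2)), 9) = Mul(Add(158, 36), 9) = Mul(194, 9) = 1746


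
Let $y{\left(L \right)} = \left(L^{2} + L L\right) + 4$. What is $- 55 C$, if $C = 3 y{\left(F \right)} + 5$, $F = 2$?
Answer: $-2255$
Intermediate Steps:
$y{\left(L \right)} = 4 + 2 L^{2}$ ($y{\left(L \right)} = \left(L^{2} + L^{2}\right) + 4 = 2 L^{2} + 4 = 4 + 2 L^{2}$)
$C = 41$ ($C = 3 \left(4 + 2 \cdot 2^{2}\right) + 5 = 3 \left(4 + 2 \cdot 4\right) + 5 = 3 \left(4 + 8\right) + 5 = 3 \cdot 12 + 5 = 36 + 5 = 41$)
$- 55 C = \left(-55\right) 41 = -2255$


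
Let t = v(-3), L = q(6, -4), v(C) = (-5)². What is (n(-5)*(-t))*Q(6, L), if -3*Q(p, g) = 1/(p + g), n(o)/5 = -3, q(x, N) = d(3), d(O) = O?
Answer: -125/9 ≈ -13.889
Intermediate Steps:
v(C) = 25
q(x, N) = 3
n(o) = -15 (n(o) = 5*(-3) = -15)
L = 3
Q(p, g) = -1/(3*(g + p)) (Q(p, g) = -1/(3*(p + g)) = -1/(3*(g + p)))
t = 25
(n(-5)*(-t))*Q(6, L) = (-(-15)*25)*(-1/(3*3 + 3*6)) = (-15*(-25))*(-1/(9 + 18)) = 375*(-1/27) = -125/9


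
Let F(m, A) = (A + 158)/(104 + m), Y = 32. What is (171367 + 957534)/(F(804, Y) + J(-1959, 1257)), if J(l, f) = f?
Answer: 512521054/570773 ≈ 897.94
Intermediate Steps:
F(m, A) = (158 + A)/(104 + m)
(171367 + 957534)/(F(804, Y) + J(-1959, 1257)) = (171367 + 957534)/((158 + 32)/(104 + 804) + 1257) = 1128901/(190/908 + 1257) = 1128901/((1/908)*190 + 1257) = 1128901/(95/454 + 1257) = 1128901/(570773/454) = 1128901*(454/570773) = 512521054/570773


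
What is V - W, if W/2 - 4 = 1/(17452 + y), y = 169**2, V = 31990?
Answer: 1471587764/46013 ≈ 31982.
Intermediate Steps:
y = 28561
W = 368106/46013 (W = 8 + 2/(17452 + 28561) = 8 + 2/46013 = 368106/46013 ≈ 8.0000)
V - W = 31990 - 1*368106/46013 = 31990 - 368106/46013 = 1471587764/46013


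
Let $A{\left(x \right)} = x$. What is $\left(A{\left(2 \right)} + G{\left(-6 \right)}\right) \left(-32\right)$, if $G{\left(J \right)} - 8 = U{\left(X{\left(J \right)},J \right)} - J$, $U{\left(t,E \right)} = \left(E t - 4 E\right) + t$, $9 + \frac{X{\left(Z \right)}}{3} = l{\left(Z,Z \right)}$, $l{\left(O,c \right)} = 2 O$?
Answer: $-11360$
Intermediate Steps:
$X{\left(Z \right)} = -27 + 6 Z$ ($X{\left(Z \right)} = -27 + 3 \cdot 2 Z = -27 + 6 Z$)
$U{\left(t,E \right)} = t - 4 E + E t$ ($U{\left(t,E \right)} = \left(- 4 E + E t\right) + t = t - 4 E + E t$)
$G{\left(J \right)} = -19 + J + J \left(-27 + 6 J\right)$ ($G{\left(J \right)} = 8 - \left(27 - J - J \left(-27 + 6 J\right)\right) = 8 + \left(-27 + J + J \left(-27 + 6 J\right)\right) = -19 + J + J \left(-27 + 6 J\right)$)
$\left(A{\left(2 \right)} + G{\left(-6 \right)}\right) \left(-32\right) = \left(2 - \left(-137 - 216\right)\right) \left(-32\right) = \left(2 + \left(-19 + 156 + 6 \cdot 36\right)\right) \left(-32\right) = \left(2 + \left(-19 + 156 + 216\right)\right) \left(-32\right) = \left(2 + 353\right) \left(-32\right) = 355 \left(-32\right) = -11360$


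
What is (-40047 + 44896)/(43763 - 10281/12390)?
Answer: 20026370/180737763 ≈ 0.11080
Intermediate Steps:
(-40047 + 44896)/(43763 - 10281/12390) = 4849/(43763 - 10281*1/12390) = 4849/(43763 - 3427/4130) = 4849/(180737763/4130) = 4849*(4130/180737763) = 20026370/180737763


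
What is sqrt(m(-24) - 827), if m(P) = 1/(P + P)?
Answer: I*sqrt(119091)/12 ≈ 28.758*I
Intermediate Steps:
m(P) = 1/(2*P)
sqrt(m(-24) - 827) = sqrt((1/2)/(-24) - 827) = sqrt((1/2)*(-1/24) - 827) = sqrt(-1/48 - 827) = sqrt(-39697/48) = I*sqrt(119091)/12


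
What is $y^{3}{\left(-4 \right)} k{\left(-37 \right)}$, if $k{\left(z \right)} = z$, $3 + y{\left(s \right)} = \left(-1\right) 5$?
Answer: $18944$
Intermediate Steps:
$y{\left(s \right)} = -8$ ($y{\left(s \right)} = -3 - 5 = -8$)
$y^{3}{\left(-4 \right)} k{\left(-37 \right)} = \left(-8\right)^{3} \left(-37\right) = \left(-512\right) \left(-37\right) = 18944$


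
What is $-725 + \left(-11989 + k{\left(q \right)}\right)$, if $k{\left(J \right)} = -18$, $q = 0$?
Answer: $-12732$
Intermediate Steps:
$-725 + \left(-11989 + k{\left(q \right)}\right) = -725 - 12007 = -12732$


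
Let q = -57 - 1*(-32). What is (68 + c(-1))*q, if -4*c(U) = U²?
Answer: -6775/4 ≈ -1693.8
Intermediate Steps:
c(U) = -U²/4
q = -25 (q = -57 + 32 = -25)
(68 + c(-1))*q = (68 - ¼*(-1)²)*(-25) = (68 - ¼*1)*(-25) = (68 - ¼)*(-25) = (271/4)*(-25) = -6775/4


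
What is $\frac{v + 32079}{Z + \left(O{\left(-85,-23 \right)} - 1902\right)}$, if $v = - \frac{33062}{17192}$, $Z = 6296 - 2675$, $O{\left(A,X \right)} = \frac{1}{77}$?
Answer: $\frac{3033080083}{162542992} \approx 18.66$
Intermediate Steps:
$O{\left(A,X \right)} = \frac{1}{77}$
$Z = 3621$ ($Z = 6296 - 2675 = 3621$)
$v = - \frac{16531}{8596}$ ($v = \left(-33062\right) \frac{1}{17192} = - \frac{16531}{8596} \approx -1.9231$)
$\frac{v + 32079}{Z + \left(O{\left(-85,-23 \right)} - 1902\right)} = \frac{- \frac{16531}{8596} + 32079}{3621 + \left(\frac{1}{77} - 1902\right)} = \frac{275734553}{8596 \left(3621 - \frac{146453}{77}\right)} = \frac{275734553}{8596 \cdot \frac{132364}{77}} = \frac{275734553}{8596} \cdot \frac{77}{132364} = \frac{3033080083}{162542992}$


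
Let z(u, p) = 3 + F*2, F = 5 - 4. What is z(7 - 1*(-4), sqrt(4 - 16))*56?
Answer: 280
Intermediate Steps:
F = 1
z(u, p) = 5 (z(u, p) = 3 + 1*2 = 3 + 2 = 5)
z(7 - 1*(-4), sqrt(4 - 16))*56 = 5*56 = 280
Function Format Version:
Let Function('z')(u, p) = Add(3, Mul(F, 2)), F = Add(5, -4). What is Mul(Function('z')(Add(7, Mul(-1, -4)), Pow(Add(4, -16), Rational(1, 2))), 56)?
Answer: 280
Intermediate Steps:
F = 1
Function('z')(u, p) = 5 (Function('z')(u, p) = Add(3, Mul(1, 2)) = Add(3, 2) = 5)
Mul(Function('z')(Add(7, Mul(-1, -4)), Pow(Add(4, -16), Rational(1, 2))), 56) = Mul(5, 56) = 280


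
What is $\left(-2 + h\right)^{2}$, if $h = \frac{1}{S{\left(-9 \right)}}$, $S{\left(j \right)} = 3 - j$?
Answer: $\frac{529}{144} \approx 3.6736$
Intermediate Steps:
$h = \frac{1}{12}$ ($h = \frac{1}{3 - -9} = \frac{1}{3 + 9} = \frac{1}{12} \approx 0.083333$)
$\left(-2 + h\right)^{2} = \left(-2 + \frac{1}{12}\right)^{2} = \left(- \frac{23}{12}\right)^{2} = \frac{529}{144}$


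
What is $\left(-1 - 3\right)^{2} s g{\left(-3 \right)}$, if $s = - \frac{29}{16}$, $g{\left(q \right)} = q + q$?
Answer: $174$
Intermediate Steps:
$g{\left(q \right)} = 2 q$
$s = - \frac{29}{16}$ ($s = \left(-29\right) \frac{1}{16} = - \frac{29}{16} \approx -1.8125$)
$\left(-1 - 3\right)^{2} s g{\left(-3 \right)} = \left(-1 - 3\right)^{2} \left(- \frac{29}{16}\right) 2 \left(-3\right) = \left(-4\right)^{2} \left(- \frac{29}{16}\right) \left(-6\right) = 16 \left(- \frac{29}{16}\right) \left(-6\right) = \left(-29\right) \left(-6\right) = 174$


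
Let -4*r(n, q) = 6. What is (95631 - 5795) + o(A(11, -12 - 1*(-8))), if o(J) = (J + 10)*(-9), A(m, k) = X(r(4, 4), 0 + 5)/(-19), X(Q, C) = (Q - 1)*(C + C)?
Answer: 1704949/19 ≈ 89734.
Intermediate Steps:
r(n, q) = -3/2 (r(n, q) = -¼*6 = -3/2)
X(Q, C) = 2*C*(-1 + Q) (X(Q, C) = (-1 + Q)*(2*C) = 2*C*(-1 + Q))
A(m, k) = 25/19 (A(m, k) = (2*(0 + 5)*(-1 - 3/2))/(-19) = (2*5*(-5/2))*(-1/19) = -25*(-1/19) = 25/19)
o(J) = -90 - 9*J (o(J) = (10 + J)*(-9) = -90 - 9*J)
(95631 - 5795) + o(A(11, -12 - 1*(-8))) = (95631 - 5795) + (-90 - 9*25/19) = 89836 + (-90 - 225/19) = 89836 - 1935/19 = 1704949/19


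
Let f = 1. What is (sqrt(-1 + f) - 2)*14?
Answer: -28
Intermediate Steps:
(sqrt(-1 + f) - 2)*14 = (sqrt(-1 + 1) - 2)*14 = (sqrt(0) - 2)*14 = (0 - 2)*14 = -2*14 = -28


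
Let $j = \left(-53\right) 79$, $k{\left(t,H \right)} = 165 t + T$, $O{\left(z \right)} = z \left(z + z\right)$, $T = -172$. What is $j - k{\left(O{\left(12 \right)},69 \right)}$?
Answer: $-51535$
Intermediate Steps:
$O{\left(z \right)} = 2 z^{2}$ ($O{\left(z \right)} = z 2 z = 2 z^{2}$)
$k{\left(t,H \right)} = -172 + 165 t$ ($k{\left(t,H \right)} = 165 t - 172 = -172 + 165 t$)
$j = -4187$
$j - k{\left(O{\left(12 \right)},69 \right)} = -4187 - \left(-172 + 165 \cdot 2 \cdot 12^{2}\right) = -4187 - \left(-172 + 165 \cdot 2 \cdot 144\right) = -4187 - \left(-172 + 165 \cdot 288\right) = -4187 - \left(-172 + 47520\right) = -4187 - 47348 = -51535$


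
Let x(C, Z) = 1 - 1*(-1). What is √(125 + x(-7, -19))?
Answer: √127 ≈ 11.269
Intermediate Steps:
x(C, Z) = 2 (x(C, Z) = 1 + 1 = 2)
√(125 + x(-7, -19)) = √(125 + 2) = √127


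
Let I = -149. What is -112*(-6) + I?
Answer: 523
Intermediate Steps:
-112*(-6) + I = -112*(-6) - 149 = 672 - 149 = 523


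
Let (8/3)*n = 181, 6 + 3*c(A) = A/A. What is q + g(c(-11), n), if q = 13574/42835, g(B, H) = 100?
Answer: 4297074/42835 ≈ 100.32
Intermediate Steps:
c(A) = -5/3 (c(A) = -2 + (A/A)/3 = -2 + (1/3)*1 = -2 + 1/3 = -5/3)
n = 543/8 (n = (3/8)*181 = 543/8 ≈ 67.875)
q = 13574/42835 (q = 13574*(1/42835) = 13574/42835 ≈ 0.31689)
q + g(c(-11), n) = 13574/42835 + 100 = 4297074/42835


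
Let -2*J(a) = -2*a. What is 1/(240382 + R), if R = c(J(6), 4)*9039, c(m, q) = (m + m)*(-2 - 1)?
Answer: -1/85022 ≈ -1.1762e-5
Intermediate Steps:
J(a) = a (J(a) = -(-1)*a = a)
c(m, q) = -6*m (c(m, q) = (2*m)*(-3) = -6*m)
R = -325404 (R = -6*6*9039 = -36*9039 = -325404)
1/(240382 + R) = 1/(240382 - 325404) = 1/(-85022) = -1/85022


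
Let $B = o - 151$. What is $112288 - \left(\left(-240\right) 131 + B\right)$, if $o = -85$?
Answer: $143964$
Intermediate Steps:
$B = -236$ ($B = -85 - 151 = -236$)
$112288 - \left(\left(-240\right) 131 + B\right) = 112288 - \left(\left(-240\right) 131 - 236\right) = 112288 - \left(-31440 - 236\right) = 112288 - -31676 = 112288 + 31676 = 143964$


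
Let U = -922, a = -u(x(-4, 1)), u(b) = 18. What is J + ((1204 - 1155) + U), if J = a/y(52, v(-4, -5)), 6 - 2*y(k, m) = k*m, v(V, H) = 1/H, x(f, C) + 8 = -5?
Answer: -35883/41 ≈ -875.20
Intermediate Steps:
x(f, C) = -13 (x(f, C) = -8 - 5 = -13)
y(k, m) = 3 - k*m/2
a = -18 (a = -1*18 = -18)
J = -90/41 (J = -18/(3 - ½*52/(-5)) = -18/(3 - ½*52*(-⅕)) = -18/(3 + 26/5) = -18/41/5 = -18*5/41 = -90/41 ≈ -2.1951)
J + ((1204 - 1155) + U) = -90/41 + ((1204 - 1155) - 922) = -90/41 + (49 - 922) = -90/41 - 873 = -35883/41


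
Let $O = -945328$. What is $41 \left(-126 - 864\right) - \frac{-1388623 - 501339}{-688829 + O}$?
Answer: $- \frac{66332322592}{1634157} \approx -40591.0$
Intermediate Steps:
$41 \left(-126 - 864\right) - \frac{-1388623 - 501339}{-688829 + O} = 41 \left(-126 - 864\right) - \frac{-1388623 - 501339}{-688829 - 945328} = 41 \left(-990\right) - - \frac{1889962}{-1634157} = -40590 - \left(-1889962\right) \left(- \frac{1}{1634157}\right) = -40590 - \frac{1889962}{1634157} = - \frac{66332322592}{1634157}$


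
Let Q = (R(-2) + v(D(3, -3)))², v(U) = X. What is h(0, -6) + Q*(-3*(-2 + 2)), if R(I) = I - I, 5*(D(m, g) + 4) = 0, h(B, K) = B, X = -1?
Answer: 0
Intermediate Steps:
D(m, g) = -4 (D(m, g) = -4 + (⅕)*0 = -4 + 0 = -4)
v(U) = -1
R(I) = 0
Q = 1 (Q = (0 - 1)² = (-1)² = 1)
h(0, -6) + Q*(-3*(-2 + 2)) = 0 + 1*(-3*(-2 + 2)) = 0 + 1*(-3*0) = 0 + 1*0 = 0 + 0 = 0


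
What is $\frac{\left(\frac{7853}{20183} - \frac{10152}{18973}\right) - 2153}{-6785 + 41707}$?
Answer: $- \frac{412254312937}{6686376682199} \approx -0.061656$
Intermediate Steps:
$\frac{\left(\frac{7853}{20183} - \frac{10152}{18973}\right) - 2153}{-6785 + 41707} = \frac{\left(7853 \cdot \frac{1}{20183} - \frac{10152}{18973}\right) - 2153}{34922} = \left(\left(\frac{7853}{20183} - \frac{10152}{18973}\right) - 2153\right) \frac{1}{34922} = \left(- \frac{55902847}{382932059} - 2153\right) \frac{1}{34922} = \left(- \frac{824508625874}{382932059}\right) \frac{1}{34922} = - \frac{412254312937}{6686376682199}$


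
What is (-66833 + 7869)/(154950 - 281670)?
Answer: 14741/31680 ≈ 0.46531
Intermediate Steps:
(-66833 + 7869)/(154950 - 281670) = -58964/(-126720) = -58964*(-1/126720) = 14741/31680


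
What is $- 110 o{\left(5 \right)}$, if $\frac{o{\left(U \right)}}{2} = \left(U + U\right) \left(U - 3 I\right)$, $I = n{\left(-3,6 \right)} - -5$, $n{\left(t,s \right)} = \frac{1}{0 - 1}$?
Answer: $15400$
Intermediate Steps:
$n{\left(t,s \right)} = -1$ ($n{\left(t,s \right)} = \frac{1}{-1} = -1$)
$I = 4$ ($I = -1 - -5 = -1 + 5 = 4$)
$o{\left(U \right)} = 4 U \left(-12 + U\right)$ ($o{\left(U \right)} = 2 \left(U + U\right) \left(U - 12\right) = 2 \cdot 2 U \left(U - 12\right) = 2 \cdot 2 U \left(-12 + U\right) = 4 U \left(-12 + U\right)$)
$- 110 o{\left(5 \right)} = - 110 \cdot 4 \cdot 5 \left(-12 + 5\right) = - 110 \cdot 4 \cdot 5 \left(-7\right) = \left(-110\right) \left(-140\right) = 15400$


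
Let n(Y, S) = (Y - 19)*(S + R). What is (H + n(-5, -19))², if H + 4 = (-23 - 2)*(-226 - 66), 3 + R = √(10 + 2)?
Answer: 61221888 - 751104*√3 ≈ 5.9921e+7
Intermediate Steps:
R = -3 + 2*√3 (R = -3 + √(10 + 2) = -3 + √12 = -3 + 2*√3 ≈ 0.46410)
n(Y, S) = (-19 + Y)*(-3 + S + 2*√3) (n(Y, S) = (Y - 19)*(S + (-3 + 2*√3)) = (-19 + Y)*(-3 + S + 2*√3))
H = 7296 (H = -4 + (-23 - 2)*(-226 - 66) = -4 - 25*(-292) = -4 + 7300 = 7296)
(H + n(-5, -19))² = (7296 + (57 - 38*√3 - 19*(-19) - 19*(-5) - 1*(-5)*(3 - 2*√3)))² = (7296 + (57 - 38*√3 + 361 + 95 + (15 - 10*√3)))² = (7296 + (528 - 48*√3))² = (7824 - 48*√3)²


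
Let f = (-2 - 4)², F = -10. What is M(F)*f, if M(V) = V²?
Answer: 3600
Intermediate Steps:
f = 36 (f = (-6)² = 36)
M(F)*f = (-10)²*36 = 100*36 = 3600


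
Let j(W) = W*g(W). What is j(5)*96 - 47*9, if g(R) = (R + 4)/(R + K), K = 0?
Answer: 441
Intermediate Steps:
g(R) = (4 + R)/R (g(R) = (R + 4)/(R + 0) = (4 + R)/R)
j(W) = 4 + W (j(W) = W*((4 + W)/W) = 4 + W)
j(5)*96 - 47*9 = (4 + 5)*96 - 47*9 = 9*96 - 423 = 864 - 423 = 441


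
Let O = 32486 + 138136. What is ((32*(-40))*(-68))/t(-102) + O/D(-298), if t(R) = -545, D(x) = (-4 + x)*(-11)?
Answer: -19615789/181049 ≈ -108.35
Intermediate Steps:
D(x) = 44 - 11*x
O = 170622
((32*(-40))*(-68))/t(-102) + O/D(-298) = ((32*(-40))*(-68))/(-545) + 170622/(44 - 11*(-298)) = -1280*(-68)*(-1/545) + 170622/(44 + 3278) = 87040*(-1/545) + 170622/3322 = -17408/109 + 170622*(1/3322) = -17408/109 + 85311/1661 = -19615789/181049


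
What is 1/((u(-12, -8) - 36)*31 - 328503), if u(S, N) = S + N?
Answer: -1/330239 ≈ -3.0281e-6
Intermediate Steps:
u(S, N) = N + S
1/((u(-12, -8) - 36)*31 - 328503) = 1/(((-8 - 12) - 36)*31 - 328503) = 1/((-20 - 36)*31 - 328503) = 1/(-56*31 - 328503) = 1/(-1736 - 328503) = 1/(-330239) = -1/330239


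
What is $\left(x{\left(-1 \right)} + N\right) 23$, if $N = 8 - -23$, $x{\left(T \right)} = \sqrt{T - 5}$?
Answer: $713 + 23 i \sqrt{6} \approx 713.0 + 56.338 i$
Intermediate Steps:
$x{\left(T \right)} = \sqrt{-5 + T}$
$N = 31$ ($N = 8 + 23 = 31$)
$\left(x{\left(-1 \right)} + N\right) 23 = \left(\sqrt{-5 - 1} + 31\right) 23 = \left(\sqrt{-6} + 31\right) 23 = \left(i \sqrt{6} + 31\right) 23 = \left(31 + i \sqrt{6}\right) 23 = 713 + 23 i \sqrt{6}$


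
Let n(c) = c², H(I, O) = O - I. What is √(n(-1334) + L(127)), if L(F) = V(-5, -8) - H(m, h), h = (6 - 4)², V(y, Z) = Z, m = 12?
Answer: 1334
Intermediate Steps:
h = 4 (h = 2² = 4)
L(F) = 0 (L(F) = -8 - (4 - 1*12) = -8 - (4 - 12) = -8 - 1*(-8) = -8 + 8 = 0)
√(n(-1334) + L(127)) = √((-1334)² + 0) = √(1779556 + 0) = √1779556 = 1334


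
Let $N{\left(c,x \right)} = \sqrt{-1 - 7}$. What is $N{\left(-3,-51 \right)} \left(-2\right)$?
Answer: $- 4 i \sqrt{2} \approx - 5.6569 i$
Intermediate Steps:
$N{\left(c,x \right)} = 2 i \sqrt{2}$ ($N{\left(c,x \right)} = \sqrt{-8} = 2 i \sqrt{2}$)
$N{\left(-3,-51 \right)} \left(-2\right) = 2 i \sqrt{2} \left(-2\right) = - 4 i \sqrt{2}$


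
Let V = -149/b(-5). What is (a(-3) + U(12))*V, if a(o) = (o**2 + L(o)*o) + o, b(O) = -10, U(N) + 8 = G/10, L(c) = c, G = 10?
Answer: 596/5 ≈ 119.20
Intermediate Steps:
U(N) = -7 (U(N) = -8 + 10/10 = -8 + 10*(1/10) = -8 + 1 = -7)
a(o) = o + 2*o**2 (a(o) = (o**2 + o*o) + o = (o**2 + o**2) + o = 2*o**2 + o = o + 2*o**2)
V = 149/10 (V = -149/(-10) = -149*(-1/10) = 149/10 ≈ 14.900)
(a(-3) + U(12))*V = (-3*(1 + 2*(-3)) - 7)*(149/10) = (-3*(1 - 6) - 7)*(149/10) = (-3*(-5) - 7)*(149/10) = (15 - 7)*(149/10) = 8*(149/10) = 596/5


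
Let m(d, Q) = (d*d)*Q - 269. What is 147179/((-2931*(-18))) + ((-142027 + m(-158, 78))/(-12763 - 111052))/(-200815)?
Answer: 3659540518529443/1311770122892550 ≈ 2.7898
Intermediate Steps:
m(d, Q) = -269 + Q*d² (m(d, Q) = d²*Q - 269 = Q*d² - 269 = -269 + Q*d²)
147179/((-2931*(-18))) + ((-142027 + m(-158, 78))/(-12763 - 111052))/(-200815) = 147179/((-2931*(-18))) + ((-142027 + (-269 + 78*(-158)²))/(-12763 - 111052))/(-200815) = 147179/52758 + ((-142027 + (-269 + 78*24964))/(-123815))*(-1/200815) = 147179*(1/52758) + ((-142027 + (-269 + 1947192))*(-1/123815))*(-1/200815) = 147179/52758 + ((-142027 + 1946923)*(-1/123815))*(-1/200815) = 147179/52758 + (1804896*(-1/123815))*(-1/200815) = 147179/52758 - 1804896/123815*(-1/200815) = 147179/52758 + 1804896/24863909225 = 3659540518529443/1311770122892550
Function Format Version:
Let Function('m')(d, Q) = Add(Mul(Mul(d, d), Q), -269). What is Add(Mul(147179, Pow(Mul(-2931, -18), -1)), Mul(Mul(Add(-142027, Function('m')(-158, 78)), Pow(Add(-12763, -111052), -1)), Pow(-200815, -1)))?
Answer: Rational(3659540518529443, 1311770122892550) ≈ 2.7898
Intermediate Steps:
Function('m')(d, Q) = Add(-269, Mul(Q, Pow(d, 2))) (Function('m')(d, Q) = Add(Mul(Pow(d, 2), Q), -269) = Add(Mul(Q, Pow(d, 2)), -269) = Add(-269, Mul(Q, Pow(d, 2))))
Add(Mul(147179, Pow(Mul(-2931, -18), -1)), Mul(Mul(Add(-142027, Function('m')(-158, 78)), Pow(Add(-12763, -111052), -1)), Pow(-200815, -1))) = Add(Mul(147179, Pow(Mul(-2931, -18), -1)), Mul(Mul(Add(-142027, Add(-269, Mul(78, Pow(-158, 2)))), Pow(Add(-12763, -111052), -1)), Pow(-200815, -1))) = Add(Mul(147179, Pow(52758, -1)), Mul(Mul(Add(-142027, Add(-269, Mul(78, 24964))), Pow(-123815, -1)), Rational(-1, 200815))) = Add(Mul(147179, Rational(1, 52758)), Mul(Mul(Add(-142027, Add(-269, 1947192)), Rational(-1, 123815)), Rational(-1, 200815))) = Add(Rational(147179, 52758), Mul(Mul(Add(-142027, 1946923), Rational(-1, 123815)), Rational(-1, 200815))) = Add(Rational(147179, 52758), Mul(Mul(1804896, Rational(-1, 123815)), Rational(-1, 200815))) = Add(Rational(147179, 52758), Mul(Rational(-1804896, 123815), Rational(-1, 200815))) = Add(Rational(147179, 52758), Rational(1804896, 24863909225)) = Rational(3659540518529443, 1311770122892550)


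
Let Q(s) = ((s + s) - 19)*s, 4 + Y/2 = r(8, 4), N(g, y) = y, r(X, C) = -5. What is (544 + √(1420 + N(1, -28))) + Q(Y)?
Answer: 1534 + 4*√87 ≈ 1571.3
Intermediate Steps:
Y = -18 (Y = -8 + 2*(-5) = -8 - 10 = -18)
Q(s) = s*(-19 + 2*s) (Q(s) = (2*s - 19)*s = (-19 + 2*s)*s = s*(-19 + 2*s))
(544 + √(1420 + N(1, -28))) + Q(Y) = (544 + √(1420 - 28)) - 18*(-19 + 2*(-18)) = (544 + √1392) - 18*(-19 - 36) = (544 + 4*√87) - 18*(-55) = (544 + 4*√87) + 990 = 1534 + 4*√87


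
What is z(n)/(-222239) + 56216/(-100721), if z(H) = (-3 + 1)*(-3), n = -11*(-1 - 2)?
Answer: -12493991950/22384134319 ≈ -0.55816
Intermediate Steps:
n = 33 (n = -11*(-3) = 33)
z(H) = 6 (z(H) = -2*(-3) = 6)
z(n)/(-222239) + 56216/(-100721) = 6/(-222239) + 56216/(-100721) = 6*(-1/222239) + 56216*(-1/100721) = -6/222239 - 56216/100721 = -12493991950/22384134319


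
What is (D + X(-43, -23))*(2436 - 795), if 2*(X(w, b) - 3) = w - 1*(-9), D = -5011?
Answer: -8246025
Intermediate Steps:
X(w, b) = 15/2 + w/2 (X(w, b) = 3 + (w - 1*(-9))/2 = 3 + (w + 9)/2 = 3 + (9 + w)/2 = 3 + (9/2 + w/2) = 15/2 + w/2)
(D + X(-43, -23))*(2436 - 795) = (-5011 + (15/2 + (½)*(-43)))*(2436 - 795) = (-5011 + (15/2 - 43/2))*1641 = (-5011 - 14)*1641 = -5025*1641 = -8246025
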